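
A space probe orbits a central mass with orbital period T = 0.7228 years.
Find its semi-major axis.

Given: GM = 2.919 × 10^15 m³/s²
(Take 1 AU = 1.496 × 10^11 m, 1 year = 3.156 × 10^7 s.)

Convert to SI: T = 0.7228 years = 2.28116e+07 s.
Invert Kepler's third law: a = (GM · T² / (4π²))^(1/3).
Substituting T = 2.28116e+07 s and GM = 2.919e+15 m³/s²:
a = (2.919e+15 · (2.28116e+07)² / (4π²))^(1/3) m
a ≈ 3.376e+09 m = 0.02257 AU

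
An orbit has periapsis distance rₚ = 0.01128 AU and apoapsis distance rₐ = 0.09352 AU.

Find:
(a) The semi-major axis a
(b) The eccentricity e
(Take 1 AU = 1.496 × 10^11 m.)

Convert to SI: rₚ = 0.01128 AU = 1.68749e+09 m; rₐ = 0.09352 AU = 1.39906e+10 m.
(a) a = (rₚ + rₐ) / 2 = (1.68749e+09 + 1.39906e+10) / 2 ≈ 7.839e+09 m = 0.0524 AU.
(b) e = (rₐ − rₚ) / (rₐ + rₚ) = (1.39906e+10 − 1.68749e+09) / (1.39906e+10 + 1.68749e+09) ≈ 0.7847.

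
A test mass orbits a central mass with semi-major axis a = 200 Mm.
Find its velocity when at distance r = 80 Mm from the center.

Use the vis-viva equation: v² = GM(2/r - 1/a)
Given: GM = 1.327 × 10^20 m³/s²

Convert to SI: a = 200 Mm = 2e+08 m; r = 80 Mm = 8e+07 m.
Vis-viva: v = √(GM · (2/r − 1/a)).
2/r − 1/a = 2/8e+07 − 1/2e+08 = 2e-08 m⁻¹.
v = √(1.327e+20 · 2e-08) m/s ≈ 1.629e+06 m/s = 1629 km/s.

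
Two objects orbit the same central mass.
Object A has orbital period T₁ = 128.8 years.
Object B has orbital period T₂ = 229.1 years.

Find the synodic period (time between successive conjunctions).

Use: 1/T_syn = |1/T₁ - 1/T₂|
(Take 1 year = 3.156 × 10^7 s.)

Convert to SI: T₁ = 128.8 years = 4.06493e+09 s; T₂ = 229.1 years = 7.2304e+09 s.
T_syn = |T₁ · T₂ / (T₁ − T₂)|.
T_syn = |4.06493e+09 · 7.2304e+09 / (4.06493e+09 − 7.2304e+09)| s ≈ 9.285e+09 s = 294.2 years.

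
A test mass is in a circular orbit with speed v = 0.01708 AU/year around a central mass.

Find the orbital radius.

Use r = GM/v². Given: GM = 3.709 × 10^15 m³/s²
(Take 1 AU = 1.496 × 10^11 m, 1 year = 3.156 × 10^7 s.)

Convert to SI: v = 0.01708 AU/year = 80.9622 m/s.
For a circular orbit, v² = GM / r, so r = GM / v².
r = 3.709e+15 / (80.9622)² m ≈ 5.658e+11 m = 3.782 AU.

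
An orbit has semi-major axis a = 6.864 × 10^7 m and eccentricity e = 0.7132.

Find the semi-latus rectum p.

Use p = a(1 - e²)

p = a (1 − e²).
p = 6.864e+07 · (1 − (0.7132)²) = 6.864e+07 · 0.491346 ≈ 3.373e+07 m = 3.373 × 10^7 m.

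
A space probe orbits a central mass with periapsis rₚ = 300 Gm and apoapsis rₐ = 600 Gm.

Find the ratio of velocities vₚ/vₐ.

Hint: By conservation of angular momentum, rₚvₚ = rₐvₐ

Convert to SI: rₚ = 300 Gm = 3e+11 m; rₐ = 600 Gm = 6e+11 m.
Conservation of angular momentum gives rₚvₚ = rₐvₐ, so vₚ/vₐ = rₐ/rₚ.
vₚ/vₐ = 6e+11 / 3e+11 ≈ 2.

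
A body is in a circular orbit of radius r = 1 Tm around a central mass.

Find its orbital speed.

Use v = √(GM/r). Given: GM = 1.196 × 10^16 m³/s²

Convert to SI: r = 1 Tm = 1e+12 m.
For a circular orbit, gravity supplies the centripetal force, so v = √(GM / r).
v = √(1.196e+16 / 1e+12) m/s ≈ 109.4 m/s = 109.4 m/s.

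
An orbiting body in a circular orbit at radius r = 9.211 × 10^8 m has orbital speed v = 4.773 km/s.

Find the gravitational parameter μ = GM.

Convert to SI: v = 4.773 km/s = 4773 m/s.
For a circular orbit v² = GM/r, so GM = v² · r.
GM = (4773)² · 9.211e+08 m³/s² ≈ 2.098e+16 m³/s² = 2.098 × 10^16 m³/s².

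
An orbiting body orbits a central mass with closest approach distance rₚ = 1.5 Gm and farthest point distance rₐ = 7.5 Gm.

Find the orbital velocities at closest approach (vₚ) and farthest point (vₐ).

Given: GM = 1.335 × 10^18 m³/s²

Convert to SI: rₚ = 1.5 Gm = 1.5e+09 m; rₐ = 7.5 Gm = 7.5e+09 m.
Use the vis-viva equation v² = GM(2/r − 1/a) with a = (rₚ + rₐ)/2 = (1.5e+09 + 7.5e+09)/2 = 4.5e+09 m.
vₚ = √(GM · (2/rₚ − 1/a)) = √(1.335e+18 · (2/1.5e+09 − 1/4.5e+09)) m/s ≈ 3.851e+04 m/s = 38.51 km/s.
vₐ = √(GM · (2/rₐ − 1/a)) = √(1.335e+18 · (2/7.5e+09 − 1/4.5e+09)) m/s ≈ 7703 m/s = 7.703 km/s.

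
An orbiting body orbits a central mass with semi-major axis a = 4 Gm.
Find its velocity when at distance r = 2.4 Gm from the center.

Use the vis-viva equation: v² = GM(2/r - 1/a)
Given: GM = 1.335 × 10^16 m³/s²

Convert to SI: a = 4 Gm = 4e+09 m; r = 2.4 Gm = 2.4e+09 m.
Vis-viva: v = √(GM · (2/r − 1/a)).
2/r − 1/a = 2/2.4e+09 − 1/4e+09 = 5.83333e-10 m⁻¹.
v = √(1.335e+16 · 5.83333e-10) m/s ≈ 2791 m/s = 2.791 km/s.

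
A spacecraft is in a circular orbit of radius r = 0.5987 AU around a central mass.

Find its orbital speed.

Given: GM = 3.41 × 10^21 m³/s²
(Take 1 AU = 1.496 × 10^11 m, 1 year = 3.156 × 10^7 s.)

Convert to SI: r = 0.5987 AU = 8.95655e+10 m.
For a circular orbit, gravity supplies the centripetal force, so v = √(GM / r).
v = √(3.41e+21 / 8.95655e+10) m/s ≈ 1.951e+05 m/s = 41.16 AU/year.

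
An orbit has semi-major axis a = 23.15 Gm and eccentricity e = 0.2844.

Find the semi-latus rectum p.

Convert to SI: a = 23.15 Gm = 2.315e+10 m.
p = a (1 − e²).
p = 2.315e+10 · (1 − (0.2844)²) = 2.315e+10 · 0.919117 ≈ 2.128e+10 m = 21.28 Gm.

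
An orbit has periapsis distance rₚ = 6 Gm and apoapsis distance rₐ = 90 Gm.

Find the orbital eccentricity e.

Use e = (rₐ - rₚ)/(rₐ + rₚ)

Convert to SI: rₚ = 6 Gm = 6e+09 m; rₐ = 90 Gm = 9e+10 m.
e = (rₐ − rₚ) / (rₐ + rₚ).
e = (9e+10 − 6e+09) / (9e+10 + 6e+09) = 8.4e+10 / 9.6e+10 ≈ 0.875.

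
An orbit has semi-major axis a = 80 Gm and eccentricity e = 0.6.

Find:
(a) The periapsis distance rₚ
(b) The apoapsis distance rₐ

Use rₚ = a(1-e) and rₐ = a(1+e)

Convert to SI: a = 80 Gm = 8e+10 m.
(a) rₚ = a(1 − e) = 8e+10 · (1 − 0.6) = 8e+10 · 0.4 ≈ 3.2e+10 m = 32 Gm.
(b) rₐ = a(1 + e) = 8e+10 · (1 + 0.6) = 8e+10 · 1.6 ≈ 1.28e+11 m = 128 Gm.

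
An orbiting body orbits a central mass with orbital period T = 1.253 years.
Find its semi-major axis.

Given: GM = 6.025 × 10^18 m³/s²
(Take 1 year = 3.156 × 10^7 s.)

Convert to SI: T = 1.253 years = 3.95447e+07 s.
Invert Kepler's third law: a = (GM · T² / (4π²))^(1/3).
Substituting T = 3.95447e+07 s and GM = 6.025e+18 m³/s²:
a = (6.025e+18 · (3.95447e+07)² / (4π²))^(1/3) m
a ≈ 6.203e+10 m = 6.203 × 10^10 m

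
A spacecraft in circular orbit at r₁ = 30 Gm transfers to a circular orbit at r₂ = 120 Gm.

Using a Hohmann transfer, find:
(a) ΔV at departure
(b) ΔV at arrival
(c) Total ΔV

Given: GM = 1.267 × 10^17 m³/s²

Convert to SI: r₁ = 30 Gm = 3e+10 m; r₂ = 120 Gm = 1.2e+11 m.
Transfer semi-major axis: a_t = (r₁ + r₂)/2 = (3e+10 + 1.2e+11)/2 = 7.5e+10 m.
Circular speeds: v₁ = √(GM/r₁) = 2055.08 m/s, v₂ = √(GM/r₂) = 1027.54 m/s.
Transfer speeds (vis-viva v² = GM(2/r − 1/a_t)): v₁ᵗ = 2599.49 m/s, v₂ᵗ = 649.872 m/s.
(a) ΔV₁ = |v₁ᵗ − v₁| ≈ 544.4 m/s = 544.4 m/s.
(b) ΔV₂ = |v₂ − v₂ᵗ| ≈ 377.7 m/s = 377.7 m/s.
(c) ΔV_total = ΔV₁ + ΔV₂ ≈ 922.1 m/s = 922.1 m/s.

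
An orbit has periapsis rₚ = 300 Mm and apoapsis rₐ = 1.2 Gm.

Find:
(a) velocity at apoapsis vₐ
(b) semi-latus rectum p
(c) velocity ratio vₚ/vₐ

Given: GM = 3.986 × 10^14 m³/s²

Convert to SI: rₚ = 300 Mm = 3e+08 m; rₐ = 1.2 Gm = 1.2e+09 m.
(a) With a = (rₚ + rₐ)/2 = 7.5e+08 m, vₐ = √(GM (2/rₐ − 1/a)) = √(3.986e+14 · (2/1.2e+09 − 1/7.5e+08)) m/s ≈ 364.5 m/s
(b) From a = (rₚ + rₐ)/2 = 7.5e+08 m and e = (rₐ − rₚ)/(rₐ + rₚ) = 0.6, p = a(1 − e²) = 7.5e+08 · (1 − (0.6)²) ≈ 4.8e+08 m
(c) Conservation of angular momentum (rₚvₚ = rₐvₐ) gives vₚ/vₐ = rₐ/rₚ = 1.2e+09/3e+08 ≈ 4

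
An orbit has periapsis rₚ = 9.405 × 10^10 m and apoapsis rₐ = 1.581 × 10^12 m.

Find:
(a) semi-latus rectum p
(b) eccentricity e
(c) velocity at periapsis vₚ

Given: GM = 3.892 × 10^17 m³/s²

(a) From a = (rₚ + rₐ)/2 = 8.37525e+11 m and e = (rₐ − rₚ)/(rₐ + rₚ) = 0.887705, p = a(1 − e²) = 8.37525e+11 · (1 − (0.887705)²) ≈ 1.775e+11 m
(b) e = (rₐ − rₚ)/(rₐ + rₚ) = (1.581e+12 − 9.405e+10)/(1.581e+12 + 9.405e+10) ≈ 0.8877
(c) With a = (rₚ + rₐ)/2 = 8.37525e+11 m, vₚ = √(GM (2/rₚ − 1/a)) = √(3.892e+17 · (2/9.405e+10 − 1/8.37525e+11)) m/s ≈ 2795 m/s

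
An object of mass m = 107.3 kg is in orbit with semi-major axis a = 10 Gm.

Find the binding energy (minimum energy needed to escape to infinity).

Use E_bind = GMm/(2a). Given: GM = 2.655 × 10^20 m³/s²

Convert to SI: a = 10 Gm = 1e+10 m.
Total orbital energy is E = −GMm/(2a); binding energy is E_bind = −E = GMm/(2a).
E_bind = 2.655e+20 · 107.3 / (2 · 1e+10) J ≈ 1.424e+12 J = 1.424 TJ.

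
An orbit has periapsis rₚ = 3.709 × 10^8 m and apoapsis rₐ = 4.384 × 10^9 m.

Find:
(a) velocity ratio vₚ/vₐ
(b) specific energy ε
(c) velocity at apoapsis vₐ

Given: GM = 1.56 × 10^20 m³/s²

(a) Conservation of angular momentum (rₚvₚ = rₐvₐ) gives vₚ/vₐ = rₐ/rₚ = 4.384e+09/3.709e+08 ≈ 11.82
(b) With a = (rₚ + rₐ)/2 = 2.37745e+09 m, ε = −GM/(2a) = −1.56e+20/(2 · 2.37745e+09) J/kg ≈ -3.281e+10 J/kg
(c) With a = (rₚ + rₐ)/2 = 2.37745e+09 m, vₐ = √(GM (2/rₐ − 1/a)) = √(1.56e+20 · (2/4.384e+09 − 1/2.37745e+09)) m/s ≈ 7.451e+04 m/s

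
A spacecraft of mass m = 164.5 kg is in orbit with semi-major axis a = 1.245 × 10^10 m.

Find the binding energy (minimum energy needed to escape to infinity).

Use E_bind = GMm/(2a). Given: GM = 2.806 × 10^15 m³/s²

Total orbital energy is E = −GMm/(2a); binding energy is E_bind = −E = GMm/(2a).
E_bind = 2.806e+15 · 164.5 / (2 · 1.245e+10) J ≈ 1.854e+07 J = 18.54 MJ.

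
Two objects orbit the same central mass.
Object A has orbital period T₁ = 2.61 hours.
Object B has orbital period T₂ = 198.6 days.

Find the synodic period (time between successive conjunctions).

Convert to SI: T₁ = 2.61 hours = 9396 s; T₂ = 198.6 days = 1.7159e+07 s.
T_syn = |T₁ · T₂ / (T₁ − T₂)|.
T_syn = |9396 · 1.7159e+07 / (9396 − 1.7159e+07)| s ≈ 9401 s = 2.611 hours.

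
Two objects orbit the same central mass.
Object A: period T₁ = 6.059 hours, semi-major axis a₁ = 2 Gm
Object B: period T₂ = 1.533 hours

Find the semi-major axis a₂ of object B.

Convert to SI: T₁ = 6.059 hours = 21812.4 s; a₁ = 2 Gm = 2e+09 m; T₂ = 1.533 hours = 5518.8 s.
Kepler's third law: (T₁/T₂)² = (a₁/a₂)³ ⇒ a₂ = a₁ · (T₂/T₁)^(2/3).
T₂/T₁ = 5518.8 / 21812.4 = 0.253012.
a₂ = 2e+09 · (0.253012)^(2/3) m ≈ 8.001e+08 m = 800.1 Mm.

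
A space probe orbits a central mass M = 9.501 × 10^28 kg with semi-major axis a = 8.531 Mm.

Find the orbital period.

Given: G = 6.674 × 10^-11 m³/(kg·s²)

Convert to SI: a = 8.531 Mm = 8.531e+06 m.
GM = G · M = 6.674e-11 · 9.501e+28 = 6.34097e+18 m³/s².
Kepler's third law: T = 2π √(a³ / GM).
Substituting a = 8.531e+06 m and GM = 6.34097e+18 m³/s²:
T = 2π √((8.531e+06)³ / 6.34097e+18) s
T ≈ 62.17 s = 1.036 minutes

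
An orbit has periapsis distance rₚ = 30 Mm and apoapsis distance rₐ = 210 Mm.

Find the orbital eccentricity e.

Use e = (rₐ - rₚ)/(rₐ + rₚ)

Convert to SI: rₚ = 30 Mm = 3e+07 m; rₐ = 210 Mm = 2.1e+08 m.
e = (rₐ − rₚ) / (rₐ + rₚ).
e = (2.1e+08 − 3e+07) / (2.1e+08 + 3e+07) = 1.8e+08 / 2.4e+08 ≈ 0.75.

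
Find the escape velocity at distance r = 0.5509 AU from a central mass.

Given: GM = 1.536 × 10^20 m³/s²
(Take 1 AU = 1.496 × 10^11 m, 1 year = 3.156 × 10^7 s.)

Convert to SI: r = 0.5509 AU = 8.24146e+10 m.
Escape velocity comes from setting total energy to zero: ½v² − GM/r = 0 ⇒ v_esc = √(2GM / r).
v_esc = √(2 · 1.536e+20 / 8.24146e+10) m/s ≈ 6.105e+04 m/s = 12.88 AU/year.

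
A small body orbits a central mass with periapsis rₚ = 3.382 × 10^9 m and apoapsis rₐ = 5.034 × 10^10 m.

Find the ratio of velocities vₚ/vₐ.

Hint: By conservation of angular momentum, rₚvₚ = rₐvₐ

Conservation of angular momentum gives rₚvₚ = rₐvₐ, so vₚ/vₐ = rₐ/rₚ.
vₚ/vₐ = 5.034e+10 / 3.382e+09 ≈ 14.88.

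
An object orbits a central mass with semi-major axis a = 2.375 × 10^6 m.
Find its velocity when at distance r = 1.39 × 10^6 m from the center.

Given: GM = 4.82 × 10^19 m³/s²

Vis-viva: v = √(GM · (2/r − 1/a)).
2/r − 1/a = 2/1.39e+06 − 1/2.375e+06 = 1.0178e-06 m⁻¹.
v = √(4.82e+19 · 1.0178e-06) m/s ≈ 7.004e+06 m/s = 7004 km/s.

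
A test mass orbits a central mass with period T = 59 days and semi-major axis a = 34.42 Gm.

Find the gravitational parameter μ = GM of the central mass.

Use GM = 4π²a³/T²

Convert to SI: T = 59 days = 5.0976e+06 s; a = 34.42 Gm = 3.442e+10 m.
GM = 4π² · a³ / T².
GM = 4π² · (3.442e+10)³ / (5.0976e+06)² m³/s² ≈ 6.195e+19 m³/s² = 6.195 × 10^19 m³/s².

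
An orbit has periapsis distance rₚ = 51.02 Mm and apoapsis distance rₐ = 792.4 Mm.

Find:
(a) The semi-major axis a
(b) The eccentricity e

Convert to SI: rₚ = 51.02 Mm = 5.102e+07 m; rₐ = 792.4 Mm = 7.924e+08 m.
(a) a = (rₚ + rₐ) / 2 = (5.102e+07 + 7.924e+08) / 2 ≈ 4.217e+08 m = 421.7 Mm.
(b) e = (rₐ − rₚ) / (rₐ + rₚ) = (7.924e+08 − 5.102e+07) / (7.924e+08 + 5.102e+07) ≈ 0.879.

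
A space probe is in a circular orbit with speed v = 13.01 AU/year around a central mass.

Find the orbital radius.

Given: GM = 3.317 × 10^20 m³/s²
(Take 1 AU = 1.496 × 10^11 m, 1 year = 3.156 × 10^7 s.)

Convert to SI: v = 13.01 AU/year = 61669.7 m/s.
For a circular orbit, v² = GM / r, so r = GM / v².
r = 3.317e+20 / (61669.7)² m ≈ 8.722e+10 m = 0.583 AU.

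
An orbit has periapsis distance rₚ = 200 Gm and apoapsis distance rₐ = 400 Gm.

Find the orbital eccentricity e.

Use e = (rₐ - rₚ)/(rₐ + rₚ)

Convert to SI: rₚ = 200 Gm = 2e+11 m; rₐ = 400 Gm = 4e+11 m.
e = (rₐ − rₚ) / (rₐ + rₚ).
e = (4e+11 − 2e+11) / (4e+11 + 2e+11) = 2e+11 / 6e+11 ≈ 0.3333.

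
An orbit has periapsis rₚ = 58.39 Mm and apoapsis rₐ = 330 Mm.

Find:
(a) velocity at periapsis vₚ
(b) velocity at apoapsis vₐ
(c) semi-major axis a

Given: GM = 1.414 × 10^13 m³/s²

Convert to SI: rₚ = 58.39 Mm = 5.839e+07 m; rₐ = 330 Mm = 3.3e+08 m.
(a) With a = (rₚ + rₐ)/2 = 1.94195e+08 m, vₚ = √(GM (2/rₚ − 1/a)) = √(1.414e+13 · (2/5.839e+07 − 1/1.94195e+08)) m/s ≈ 641.5 m/s
(b) With a = (rₚ + rₐ)/2 = 1.94195e+08 m, vₐ = √(GM (2/rₐ − 1/a)) = √(1.414e+13 · (2/3.3e+08 − 1/1.94195e+08)) m/s ≈ 113.5 m/s
(c) a = (rₚ + rₐ)/2 = (5.839e+07 + 3.3e+08)/2 ≈ 1.942e+08 m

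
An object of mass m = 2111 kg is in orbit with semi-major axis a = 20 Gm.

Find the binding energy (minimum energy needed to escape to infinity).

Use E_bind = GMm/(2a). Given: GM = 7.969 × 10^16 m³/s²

Convert to SI: a = 20 Gm = 2e+10 m.
Total orbital energy is E = −GMm/(2a); binding energy is E_bind = −E = GMm/(2a).
E_bind = 7.969e+16 · 2111 / (2 · 2e+10) J ≈ 4.206e+09 J = 4.206 GJ.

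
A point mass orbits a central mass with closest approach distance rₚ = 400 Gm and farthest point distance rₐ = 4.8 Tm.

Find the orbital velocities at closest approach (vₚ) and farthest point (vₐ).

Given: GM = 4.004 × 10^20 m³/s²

Convert to SI: rₚ = 400 Gm = 4e+11 m; rₐ = 4.8 Tm = 4.8e+12 m.
Use the vis-viva equation v² = GM(2/r − 1/a) with a = (rₚ + rₐ)/2 = (4e+11 + 4.8e+12)/2 = 2.6e+12 m.
vₚ = √(GM · (2/rₚ − 1/a)) = √(4.004e+20 · (2/4e+11 − 1/2.6e+12)) m/s ≈ 4.299e+04 m/s = 42.99 km/s.
vₐ = √(GM · (2/rₐ − 1/a)) = √(4.004e+20 · (2/4.8e+12 − 1/2.6e+12)) m/s ≈ 3582 m/s = 3.582 km/s.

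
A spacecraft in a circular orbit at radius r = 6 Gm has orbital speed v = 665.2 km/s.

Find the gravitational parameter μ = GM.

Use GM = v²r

Convert to SI: r = 6 Gm = 6e+09 m; v = 665.2 km/s = 665200 m/s.
For a circular orbit v² = GM/r, so GM = v² · r.
GM = (665200)² · 6e+09 m³/s² ≈ 2.655e+21 m³/s² = 2.655 × 10^21 m³/s².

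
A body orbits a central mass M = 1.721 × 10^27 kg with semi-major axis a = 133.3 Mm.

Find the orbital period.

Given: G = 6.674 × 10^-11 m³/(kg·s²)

Convert to SI: a = 133.3 Mm = 1.333e+08 m.
GM = G · M = 6.674e-11 · 1.721e+27 = 1.1486e+17 m³/s².
Kepler's third law: T = 2π √(a³ / GM).
Substituting a = 1.333e+08 m and GM = 1.1486e+17 m³/s²:
T = 2π √((1.333e+08)³ / 1.1486e+17) s
T ≈ 2.853e+04 s = 7.926 hours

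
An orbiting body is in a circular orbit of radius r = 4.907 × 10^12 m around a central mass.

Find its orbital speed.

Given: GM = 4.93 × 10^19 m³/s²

For a circular orbit, gravity supplies the centripetal force, so v = √(GM / r).
v = √(4.93e+19 / 4.907e+12) m/s ≈ 3170 m/s = 3.17 km/s.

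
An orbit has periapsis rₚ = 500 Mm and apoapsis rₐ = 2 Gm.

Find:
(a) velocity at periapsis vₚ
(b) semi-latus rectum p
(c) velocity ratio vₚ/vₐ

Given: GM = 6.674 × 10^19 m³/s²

Convert to SI: rₚ = 500 Mm = 5e+08 m; rₐ = 2 Gm = 2e+09 m.
(a) With a = (rₚ + rₐ)/2 = 1.25e+09 m, vₚ = √(GM (2/rₚ − 1/a)) = √(6.674e+19 · (2/5e+08 − 1/1.25e+09)) m/s ≈ 4.621e+05 m/s
(b) From a = (rₚ + rₐ)/2 = 1.25e+09 m and e = (rₐ − rₚ)/(rₐ + rₚ) = 0.6, p = a(1 − e²) = 1.25e+09 · (1 − (0.6)²) ≈ 8e+08 m
(c) Conservation of angular momentum (rₚvₚ = rₐvₐ) gives vₚ/vₐ = rₐ/rₚ = 2e+09/5e+08 ≈ 4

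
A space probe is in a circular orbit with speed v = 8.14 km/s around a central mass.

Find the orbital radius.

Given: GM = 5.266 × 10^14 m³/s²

Convert to SI: v = 8.14 km/s = 8140 m/s.
For a circular orbit, v² = GM / r, so r = GM / v².
r = 5.266e+14 / (8140)² m ≈ 7.948e+06 m = 7.948 × 10^6 m.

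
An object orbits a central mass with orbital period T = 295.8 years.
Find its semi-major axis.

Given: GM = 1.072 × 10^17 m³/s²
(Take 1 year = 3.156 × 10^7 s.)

Convert to SI: T = 295.8 years = 9.33545e+09 s.
Invert Kepler's third law: a = (GM · T² / (4π²))^(1/3).
Substituting T = 9.33545e+09 s and GM = 1.072e+17 m³/s²:
a = (1.072e+17 · (9.33545e+09)² / (4π²))^(1/3) m
a ≈ 6.185e+11 m = 6.185 × 10^11 m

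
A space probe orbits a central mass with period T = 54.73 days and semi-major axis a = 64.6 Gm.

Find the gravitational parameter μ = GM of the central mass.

Convert to SI: T = 54.73 days = 4.72867e+06 s; a = 64.6 Gm = 6.46e+10 m.
GM = 4π² · a³ / T².
GM = 4π² · (6.46e+10)³ / (4.72867e+06)² m³/s² ≈ 4.76e+20 m³/s² = 4.76 × 10^20 m³/s².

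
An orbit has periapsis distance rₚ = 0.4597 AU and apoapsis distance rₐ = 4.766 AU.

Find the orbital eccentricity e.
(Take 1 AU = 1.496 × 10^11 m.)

Convert to SI: rₚ = 0.4597 AU = 6.87711e+10 m; rₐ = 4.766 AU = 7.12994e+11 m.
e = (rₐ − rₚ) / (rₐ + rₚ).
e = (7.12994e+11 − 6.87711e+10) / (7.12994e+11 + 6.87711e+10) = 6.44222e+11 / 7.81765e+11 ≈ 0.8241.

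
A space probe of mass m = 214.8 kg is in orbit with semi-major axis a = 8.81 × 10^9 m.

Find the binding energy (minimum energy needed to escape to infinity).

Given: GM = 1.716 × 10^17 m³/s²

Total orbital energy is E = −GMm/(2a); binding energy is E_bind = −E = GMm/(2a).
E_bind = 1.716e+17 · 214.8 / (2 · 8.81e+09) J ≈ 2.092e+09 J = 2.092 GJ.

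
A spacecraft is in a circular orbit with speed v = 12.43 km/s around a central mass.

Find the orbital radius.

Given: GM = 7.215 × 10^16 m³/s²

Convert to SI: v = 12.43 km/s = 12430 m/s.
For a circular orbit, v² = GM / r, so r = GM / v².
r = 7.215e+16 / (12430)² m ≈ 4.67e+08 m = 4.67 × 10^8 m.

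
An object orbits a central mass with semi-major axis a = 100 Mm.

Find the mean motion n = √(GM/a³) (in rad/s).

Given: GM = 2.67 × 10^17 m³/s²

Convert to SI: a = 100 Mm = 1e+08 m.
n = √(GM / a³).
n = √(2.67e+17 / (1e+08)³) rad/s ≈ 0.0005167 rad/s.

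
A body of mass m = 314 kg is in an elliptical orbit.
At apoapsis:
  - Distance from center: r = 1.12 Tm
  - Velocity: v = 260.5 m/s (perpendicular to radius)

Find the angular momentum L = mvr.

Convert to SI: r = 1.12 Tm = 1.12e+12 m.
Since v is perpendicular to r, L = m · v · r.
L = 314 · 260.5 · 1.12e+12 kg·m²/s ≈ 9.161e+16 kg·m²/s.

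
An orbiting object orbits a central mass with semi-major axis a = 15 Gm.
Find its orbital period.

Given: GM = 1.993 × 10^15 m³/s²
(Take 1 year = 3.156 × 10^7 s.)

Convert to SI: a = 15 Gm = 1.5e+10 m.
Kepler's third law: T = 2π √(a³ / GM).
Substituting a = 1.5e+10 m and GM = 1.993e+15 m³/s²:
T = 2π √((1.5e+10)³ / 1.993e+15) s
T ≈ 2.586e+08 s = 8.193 years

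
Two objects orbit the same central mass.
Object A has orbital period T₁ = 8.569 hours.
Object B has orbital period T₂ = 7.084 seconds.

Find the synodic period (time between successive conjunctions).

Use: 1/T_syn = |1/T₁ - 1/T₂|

Convert to SI: T₁ = 8.569 hours = 30848.4 s.
T_syn = |T₁ · T₂ / (T₁ − T₂)|.
T_syn = |30848.4 · 7.084 / (30848.4 − 7.084)| s ≈ 7.086 s = 7.086 seconds.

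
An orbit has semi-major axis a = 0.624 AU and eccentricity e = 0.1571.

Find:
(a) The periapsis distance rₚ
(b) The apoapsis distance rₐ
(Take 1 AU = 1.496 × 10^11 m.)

Convert to SI: a = 0.624 AU = 9.33504e+10 m.
(a) rₚ = a(1 − e) = 9.33504e+10 · (1 − 0.1571) = 9.33504e+10 · 0.8429 ≈ 7.869e+10 m = 0.526 AU.
(b) rₐ = a(1 + e) = 9.33504e+10 · (1 + 0.1571) = 9.33504e+10 · 1.1571 ≈ 1.08e+11 m = 0.722 AU.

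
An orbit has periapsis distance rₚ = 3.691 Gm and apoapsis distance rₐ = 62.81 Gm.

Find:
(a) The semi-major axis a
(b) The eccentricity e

Convert to SI: rₚ = 3.691 Gm = 3.691e+09 m; rₐ = 62.81 Gm = 6.281e+10 m.
(a) a = (rₚ + rₐ) / 2 = (3.691e+09 + 6.281e+10) / 2 ≈ 3.325e+10 m = 33.25 Gm.
(b) e = (rₐ − rₚ) / (rₐ + rₚ) = (6.281e+10 − 3.691e+09) / (6.281e+10 + 3.691e+09) ≈ 0.889.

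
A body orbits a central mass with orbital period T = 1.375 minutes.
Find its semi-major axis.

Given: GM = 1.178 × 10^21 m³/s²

Convert to SI: T = 1.375 minutes = 82.5 s.
Invert Kepler's third law: a = (GM · T² / (4π²))^(1/3).
Substituting T = 82.5 s and GM = 1.178e+21 m³/s²:
a = (1.178e+21 · (82.5)² / (4π²))^(1/3) m
a ≈ 5.878e+07 m = 58.78 Mm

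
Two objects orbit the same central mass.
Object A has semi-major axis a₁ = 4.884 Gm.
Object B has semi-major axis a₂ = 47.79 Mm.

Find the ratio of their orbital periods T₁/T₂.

Convert to SI: a₁ = 4.884 Gm = 4.884e+09 m; a₂ = 47.79 Mm = 4.779e+07 m.
From Kepler's third law, (T₁/T₂)² = (a₁/a₂)³, so T₁/T₂ = (a₁/a₂)^(3/2).
a₁/a₂ = 4.884e+09 / 4.779e+07 = 102.197.
T₁/T₂ = (102.197)^(3/2) ≈ 1033.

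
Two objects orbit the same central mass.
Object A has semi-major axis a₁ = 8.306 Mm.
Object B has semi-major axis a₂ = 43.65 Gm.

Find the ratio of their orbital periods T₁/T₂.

Convert to SI: a₁ = 8.306 Mm = 8.306e+06 m; a₂ = 43.65 Gm = 4.365e+10 m.
From Kepler's third law, (T₁/T₂)² = (a₁/a₂)³, so T₁/T₂ = (a₁/a₂)^(3/2).
a₁/a₂ = 8.306e+06 / 4.365e+10 = 0.000190286.
T₁/T₂ = (0.000190286)^(3/2) ≈ 2.625e-06.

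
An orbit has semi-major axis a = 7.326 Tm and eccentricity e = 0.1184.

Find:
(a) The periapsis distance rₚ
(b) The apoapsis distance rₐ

Convert to SI: a = 7.326 Tm = 7.326e+12 m.
(a) rₚ = a(1 − e) = 7.326e+12 · (1 − 0.1184) = 7.326e+12 · 0.8816 ≈ 6.459e+12 m = 6.459 Tm.
(b) rₐ = a(1 + e) = 7.326e+12 · (1 + 0.1184) = 7.326e+12 · 1.1184 ≈ 8.193e+12 m = 8.193 Tm.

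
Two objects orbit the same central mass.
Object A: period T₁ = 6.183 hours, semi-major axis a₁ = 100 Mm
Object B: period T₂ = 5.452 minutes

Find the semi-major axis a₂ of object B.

Convert to SI: T₁ = 6.183 hours = 22258.8 s; a₁ = 100 Mm = 1e+08 m; T₂ = 5.452 minutes = 327.12 s.
Kepler's third law: (T₁/T₂)² = (a₁/a₂)³ ⇒ a₂ = a₁ · (T₂/T₁)^(2/3).
T₂/T₁ = 327.12 / 22258.8 = 0.0146962.
a₂ = 1e+08 · (0.0146962)^(2/3) m ≈ 6e+06 m = 6 Mm.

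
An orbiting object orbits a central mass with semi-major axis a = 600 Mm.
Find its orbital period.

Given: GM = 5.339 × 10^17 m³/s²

Convert to SI: a = 600 Mm = 6e+08 m.
Kepler's third law: T = 2π √(a³ / GM).
Substituting a = 6e+08 m and GM = 5.339e+17 m³/s²:
T = 2π √((6e+08)³ / 5.339e+17) s
T ≈ 1.264e+05 s = 1.463 days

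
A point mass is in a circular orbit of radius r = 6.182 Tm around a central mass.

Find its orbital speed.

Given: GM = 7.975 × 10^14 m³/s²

Convert to SI: r = 6.182 Tm = 6.182e+12 m.
For a circular orbit, gravity supplies the centripetal force, so v = √(GM / r).
v = √(7.975e+14 / 6.182e+12) m/s ≈ 11.36 m/s = 11.36 m/s.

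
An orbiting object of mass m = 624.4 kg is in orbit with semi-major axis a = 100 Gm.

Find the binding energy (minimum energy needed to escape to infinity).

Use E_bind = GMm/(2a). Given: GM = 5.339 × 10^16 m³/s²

Convert to SI: a = 100 Gm = 1e+11 m.
Total orbital energy is E = −GMm/(2a); binding energy is E_bind = −E = GMm/(2a).
E_bind = 5.339e+16 · 624.4 / (2 · 1e+11) J ≈ 1.667e+08 J = 166.7 MJ.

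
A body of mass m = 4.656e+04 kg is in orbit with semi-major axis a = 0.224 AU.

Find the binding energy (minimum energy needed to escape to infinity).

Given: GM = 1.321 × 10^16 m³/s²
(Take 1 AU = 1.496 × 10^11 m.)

Convert to SI: a = 0.224 AU = 3.35104e+10 m.
Total orbital energy is E = −GMm/(2a); binding energy is E_bind = −E = GMm/(2a).
E_bind = 1.321e+16 · 4.656e+04 / (2 · 3.35104e+10) J ≈ 9.177e+09 J = 9.177 GJ.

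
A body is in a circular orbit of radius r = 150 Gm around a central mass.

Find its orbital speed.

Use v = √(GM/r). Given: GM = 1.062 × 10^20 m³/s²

Convert to SI: r = 150 Gm = 1.5e+11 m.
For a circular orbit, gravity supplies the centripetal force, so v = √(GM / r).
v = √(1.062e+20 / 1.5e+11) m/s ≈ 2.661e+04 m/s = 26.61 km/s.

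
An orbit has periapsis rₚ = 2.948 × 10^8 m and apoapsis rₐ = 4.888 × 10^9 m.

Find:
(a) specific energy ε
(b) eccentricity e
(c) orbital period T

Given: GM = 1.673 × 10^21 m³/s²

(a) With a = (rₚ + rₐ)/2 = 2.5914e+09 m, ε = −GM/(2a) = −1.673e+21/(2 · 2.5914e+09) J/kg ≈ -3.228e+11 J/kg
(b) e = (rₐ − rₚ)/(rₐ + rₚ) = (4.888e+09 − 2.948e+08)/(4.888e+09 + 2.948e+08) ≈ 0.8862
(c) With a = (rₚ + rₐ)/2 = 2.5914e+09 m, T = 2π √(a³/GM) = 2π √((2.5914e+09)³/1.673e+21) s ≈ 2.026e+04 s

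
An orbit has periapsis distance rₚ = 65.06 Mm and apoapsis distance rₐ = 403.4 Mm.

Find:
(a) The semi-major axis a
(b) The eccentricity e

Convert to SI: rₚ = 65.06 Mm = 6.506e+07 m; rₐ = 403.4 Mm = 4.034e+08 m.
(a) a = (rₚ + rₐ) / 2 = (6.506e+07 + 4.034e+08) / 2 ≈ 2.342e+08 m = 234.2 Mm.
(b) e = (rₐ − rₚ) / (rₐ + rₚ) = (4.034e+08 − 6.506e+07) / (4.034e+08 + 6.506e+07) ≈ 0.7222.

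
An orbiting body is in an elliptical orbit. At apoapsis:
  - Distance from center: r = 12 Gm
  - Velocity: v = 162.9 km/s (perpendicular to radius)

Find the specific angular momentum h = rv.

Convert to SI: r = 12 Gm = 1.2e+10 m; v = 162.9 km/s = 162900 m/s.
With v perpendicular to r, h = r · v.
h = 1.2e+10 · 162900 m²/s ≈ 1.955e+15 m²/s.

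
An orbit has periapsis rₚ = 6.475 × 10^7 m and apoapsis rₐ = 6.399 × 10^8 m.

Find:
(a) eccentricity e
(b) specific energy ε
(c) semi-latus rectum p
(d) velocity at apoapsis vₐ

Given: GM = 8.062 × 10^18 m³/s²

(a) e = (rₐ − rₚ)/(rₐ + rₚ) = (6.399e+08 − 6.475e+07)/(6.399e+08 + 6.475e+07) ≈ 0.8162
(b) With a = (rₚ + rₐ)/2 = 3.52325e+08 m, ε = −GM/(2a) = −8.062e+18/(2 · 3.52325e+08) J/kg ≈ -1.144e+10 J/kg
(c) From a = (rₚ + rₐ)/2 = 3.52325e+08 m and e = (rₐ − rₚ)/(rₐ + rₚ) = 0.816221, p = a(1 − e²) = 3.52325e+08 · (1 − (0.816221)²) ≈ 1.176e+08 m
(d) With a = (rₚ + rₐ)/2 = 3.52325e+08 m, vₐ = √(GM (2/rₐ − 1/a)) = √(8.062e+18 · (2/6.399e+08 − 1/3.52325e+08)) m/s ≈ 4.812e+04 m/s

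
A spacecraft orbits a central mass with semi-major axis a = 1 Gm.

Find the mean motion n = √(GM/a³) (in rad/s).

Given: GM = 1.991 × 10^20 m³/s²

Convert to SI: a = 1 Gm = 1e+09 m.
n = √(GM / a³).
n = √(1.991e+20 / (1e+09)³) rad/s ≈ 0.0004462 rad/s.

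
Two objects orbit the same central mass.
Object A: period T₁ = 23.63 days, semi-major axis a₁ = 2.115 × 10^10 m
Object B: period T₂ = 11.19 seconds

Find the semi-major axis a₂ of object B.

Convert to SI: T₁ = 23.63 days = 2.04163e+06 s.
Kepler's third law: (T₁/T₂)² = (a₁/a₂)³ ⇒ a₂ = a₁ · (T₂/T₁)^(2/3).
T₂/T₁ = 11.19 / 2.04163e+06 = 5.48091e-06.
a₂ = 2.115e+10 · (5.48091e-06)^(2/3) m ≈ 6.575e+06 m = 6.575 × 10^6 m.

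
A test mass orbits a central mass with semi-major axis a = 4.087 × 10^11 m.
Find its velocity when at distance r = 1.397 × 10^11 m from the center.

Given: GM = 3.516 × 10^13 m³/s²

Vis-viva: v = √(GM · (2/r − 1/a)).
2/r − 1/a = 2/1.397e+11 − 1/4.087e+11 = 1.18696e-11 m⁻¹.
v = √(3.516e+13 · 1.18696e-11) m/s ≈ 20.43 m/s = 20.43 m/s.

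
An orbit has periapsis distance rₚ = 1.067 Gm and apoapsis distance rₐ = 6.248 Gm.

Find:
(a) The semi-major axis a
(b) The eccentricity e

Convert to SI: rₚ = 1.067 Gm = 1.067e+09 m; rₐ = 6.248 Gm = 6.248e+09 m.
(a) a = (rₚ + rₐ) / 2 = (1.067e+09 + 6.248e+09) / 2 ≈ 3.658e+09 m = 3.658 Gm.
(b) e = (rₐ − rₚ) / (rₐ + rₚ) = (6.248e+09 − 1.067e+09) / (6.248e+09 + 1.067e+09) ≈ 0.7083.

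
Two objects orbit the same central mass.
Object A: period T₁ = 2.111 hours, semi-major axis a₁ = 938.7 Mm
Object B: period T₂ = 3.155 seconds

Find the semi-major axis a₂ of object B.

Convert to SI: T₁ = 2.111 hours = 7599.6 s; a₁ = 938.7 Mm = 9.387e+08 m.
Kepler's third law: (T₁/T₂)² = (a₁/a₂)³ ⇒ a₂ = a₁ · (T₂/T₁)^(2/3).
T₂/T₁ = 3.155 / 7599.6 = 0.000415153.
a₂ = 9.387e+08 · (0.000415153)^(2/3) m ≈ 5.224e+06 m = 5.224 Mm.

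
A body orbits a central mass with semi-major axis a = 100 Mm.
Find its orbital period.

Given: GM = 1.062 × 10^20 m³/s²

Convert to SI: a = 100 Mm = 1e+08 m.
Kepler's third law: T = 2π √(a³ / GM).
Substituting a = 1e+08 m and GM = 1.062e+20 m³/s²:
T = 2π √((1e+08)³ / 1.062e+20) s
T ≈ 609.7 s = 10.16 minutes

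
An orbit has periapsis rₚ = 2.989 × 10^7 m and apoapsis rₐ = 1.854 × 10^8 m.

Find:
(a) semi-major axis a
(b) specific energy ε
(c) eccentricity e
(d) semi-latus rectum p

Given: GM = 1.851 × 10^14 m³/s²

(a) a = (rₚ + rₐ)/2 = (2.989e+07 + 1.854e+08)/2 ≈ 1.076e+08 m
(b) With a = (rₚ + rₐ)/2 = 1.07645e+08 m, ε = −GM/(2a) = −1.851e+14/(2 · 1.07645e+08) J/kg ≈ -8.598e+05 J/kg
(c) e = (rₐ − rₚ)/(rₐ + rₚ) = (1.854e+08 − 2.989e+07)/(1.854e+08 + 2.989e+07) ≈ 0.7223
(d) From a = (rₚ + rₐ)/2 = 1.07645e+08 m and e = (rₐ − rₚ)/(rₐ + rₚ) = 0.722328, p = a(1 − e²) = 1.07645e+08 · (1 − (0.722328)²) ≈ 5.148e+07 m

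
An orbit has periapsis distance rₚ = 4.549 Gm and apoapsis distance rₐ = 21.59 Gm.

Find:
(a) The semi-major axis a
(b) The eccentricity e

Convert to SI: rₚ = 4.549 Gm = 4.549e+09 m; rₐ = 21.59 Gm = 2.159e+10 m.
(a) a = (rₚ + rₐ) / 2 = (4.549e+09 + 2.159e+10) / 2 ≈ 1.307e+10 m = 13.07 Gm.
(b) e = (rₐ − rₚ) / (rₐ + rₚ) = (2.159e+10 − 4.549e+09) / (2.159e+10 + 4.549e+09) ≈ 0.6519.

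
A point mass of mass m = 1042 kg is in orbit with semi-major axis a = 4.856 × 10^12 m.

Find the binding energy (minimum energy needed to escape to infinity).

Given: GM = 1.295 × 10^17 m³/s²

Total orbital energy is E = −GMm/(2a); binding energy is E_bind = −E = GMm/(2a).
E_bind = 1.295e+17 · 1042 / (2 · 4.856e+12) J ≈ 1.389e+07 J = 13.89 MJ.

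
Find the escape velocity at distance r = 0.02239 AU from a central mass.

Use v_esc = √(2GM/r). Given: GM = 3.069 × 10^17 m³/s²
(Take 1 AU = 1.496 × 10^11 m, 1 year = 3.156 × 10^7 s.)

Convert to SI: r = 0.02239 AU = 3.34954e+09 m.
Escape velocity comes from setting total energy to zero: ½v² − GM/r = 0 ⇒ v_esc = √(2GM / r).
v_esc = √(2 · 3.069e+17 / 3.34954e+09) m/s ≈ 1.354e+04 m/s = 2.856 AU/year.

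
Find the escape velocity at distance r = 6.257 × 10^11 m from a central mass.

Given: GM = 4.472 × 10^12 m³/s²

Escape velocity comes from setting total energy to zero: ½v² − GM/r = 0 ⇒ v_esc = √(2GM / r).
v_esc = √(2 · 4.472e+12 / 6.257e+11) m/s ≈ 3.781 m/s = 3.781 m/s.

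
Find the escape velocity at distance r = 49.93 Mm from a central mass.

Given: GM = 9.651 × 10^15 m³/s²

Convert to SI: r = 49.93 Mm = 4.993e+07 m.
Escape velocity comes from setting total energy to zero: ½v² − GM/r = 0 ⇒ v_esc = √(2GM / r).
v_esc = √(2 · 9.651e+15 / 4.993e+07) m/s ≈ 1.966e+04 m/s = 19.66 km/s.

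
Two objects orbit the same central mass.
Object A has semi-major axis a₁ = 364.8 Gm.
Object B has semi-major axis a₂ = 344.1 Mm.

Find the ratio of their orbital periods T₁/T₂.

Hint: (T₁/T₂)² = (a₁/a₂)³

Convert to SI: a₁ = 364.8 Gm = 3.648e+11 m; a₂ = 344.1 Mm = 3.441e+08 m.
From Kepler's third law, (T₁/T₂)² = (a₁/a₂)³, so T₁/T₂ = (a₁/a₂)^(3/2).
a₁/a₂ = 3.648e+11 / 3.441e+08 = 1060.16.
T₁/T₂ = (1060.16)^(3/2) ≈ 3.452e+04.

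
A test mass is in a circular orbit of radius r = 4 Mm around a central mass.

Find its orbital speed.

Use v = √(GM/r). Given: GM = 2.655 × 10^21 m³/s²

Convert to SI: r = 4 Mm = 4e+06 m.
For a circular orbit, gravity supplies the centripetal force, so v = √(GM / r).
v = √(2.655e+21 / 4e+06) m/s ≈ 2.576e+07 m/s = 2.576e+04 km/s.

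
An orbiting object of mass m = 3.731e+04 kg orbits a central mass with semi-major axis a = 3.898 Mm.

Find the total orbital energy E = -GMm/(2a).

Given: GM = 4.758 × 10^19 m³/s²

Convert to SI: a = 3.898 Mm = 3.898e+06 m.
E = −GMm / (2a).
E = −4.758e+19 · 3.731e+04 / (2 · 3.898e+06) J ≈ -2.277e+17 J = -227.7 PJ.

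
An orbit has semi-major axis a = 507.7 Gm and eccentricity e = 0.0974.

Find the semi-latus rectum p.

Convert to SI: a = 507.7 Gm = 5.077e+11 m.
p = a (1 − e²).
p = 5.077e+11 · (1 − (0.0974)²) = 5.077e+11 · 0.990513 ≈ 5.029e+11 m = 502.9 Gm.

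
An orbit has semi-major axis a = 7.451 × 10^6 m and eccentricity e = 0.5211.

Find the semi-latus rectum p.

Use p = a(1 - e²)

p = a (1 − e²).
p = 7.451e+06 · (1 − (0.5211)²) = 7.451e+06 · 0.728455 ≈ 5.428e+06 m = 5.428 × 10^6 m.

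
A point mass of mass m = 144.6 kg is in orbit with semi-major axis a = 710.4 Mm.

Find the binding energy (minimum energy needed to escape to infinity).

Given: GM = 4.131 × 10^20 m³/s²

Convert to SI: a = 710.4 Mm = 7.104e+08 m.
Total orbital energy is E = −GMm/(2a); binding energy is E_bind = −E = GMm/(2a).
E_bind = 4.131e+20 · 144.6 / (2 · 7.104e+08) J ≈ 4.204e+13 J = 42.04 TJ.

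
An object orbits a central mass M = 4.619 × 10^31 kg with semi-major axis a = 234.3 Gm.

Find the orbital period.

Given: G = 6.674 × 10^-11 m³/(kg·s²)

Convert to SI: a = 234.3 Gm = 2.343e+11 m.
GM = G · M = 6.674e-11 · 4.619e+31 = 3.08272e+21 m³/s².
Kepler's third law: T = 2π √(a³ / GM).
Substituting a = 2.343e+11 m and GM = 3.08272e+21 m³/s²:
T = 2π √((2.343e+11)³ / 3.08272e+21) s
T ≈ 1.283e+07 s = 148.5 days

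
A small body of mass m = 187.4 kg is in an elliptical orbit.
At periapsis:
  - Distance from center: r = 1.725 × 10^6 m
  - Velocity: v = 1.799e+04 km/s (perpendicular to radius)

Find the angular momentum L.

Convert to SI: v = 1.799e+04 km/s = 1.799e+07 m/s.
Since v is perpendicular to r, L = m · v · r.
L = 187.4 · 1.799e+07 · 1.725e+06 kg·m²/s ≈ 5.816e+15 kg·m²/s.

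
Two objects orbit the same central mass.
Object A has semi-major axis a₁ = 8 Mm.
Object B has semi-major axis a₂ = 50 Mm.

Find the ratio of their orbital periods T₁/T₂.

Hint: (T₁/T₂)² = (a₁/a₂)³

Convert to SI: a₁ = 8 Mm = 8e+06 m; a₂ = 50 Mm = 5e+07 m.
From Kepler's third law, (T₁/T₂)² = (a₁/a₂)³, so T₁/T₂ = (a₁/a₂)^(3/2).
a₁/a₂ = 8e+06 / 5e+07 = 0.16.
T₁/T₂ = (0.16)^(3/2) ≈ 0.064.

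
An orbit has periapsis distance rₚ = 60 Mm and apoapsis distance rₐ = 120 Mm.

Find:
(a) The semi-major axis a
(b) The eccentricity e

Convert to SI: rₚ = 60 Mm = 6e+07 m; rₐ = 120 Mm = 1.2e+08 m.
(a) a = (rₚ + rₐ) / 2 = (6e+07 + 1.2e+08) / 2 ≈ 9e+07 m = 90 Mm.
(b) e = (rₐ − rₚ) / (rₐ + rₚ) = (1.2e+08 − 6e+07) / (1.2e+08 + 6e+07) ≈ 0.3333.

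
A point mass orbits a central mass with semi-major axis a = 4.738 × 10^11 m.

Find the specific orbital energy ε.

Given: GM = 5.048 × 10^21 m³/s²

ε = −GM / (2a).
ε = −5.048e+21 / (2 · 4.738e+11) J/kg ≈ -5.327e+09 J/kg = -5.327 GJ/kg.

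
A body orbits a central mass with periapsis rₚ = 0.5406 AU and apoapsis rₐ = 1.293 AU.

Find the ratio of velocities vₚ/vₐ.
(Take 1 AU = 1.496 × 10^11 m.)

Convert to SI: rₚ = 0.5406 AU = 8.08738e+10 m; rₐ = 1.293 AU = 1.93433e+11 m.
Conservation of angular momentum gives rₚvₚ = rₐvₐ, so vₚ/vₐ = rₐ/rₚ.
vₚ/vₐ = 1.93433e+11 / 8.08738e+10 ≈ 2.392.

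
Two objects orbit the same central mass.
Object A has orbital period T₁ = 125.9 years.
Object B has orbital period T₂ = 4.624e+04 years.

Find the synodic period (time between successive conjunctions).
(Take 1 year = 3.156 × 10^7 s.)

Convert to SI: T₁ = 125.9 years = 3.9734e+09 s; T₂ = 4.624e+04 years = 1.45933e+12 s.
T_syn = |T₁ · T₂ / (T₁ − T₂)|.
T_syn = |3.9734e+09 · 1.45933e+12 / (3.9734e+09 − 1.45933e+12)| s ≈ 3.984e+09 s = 126.2 years.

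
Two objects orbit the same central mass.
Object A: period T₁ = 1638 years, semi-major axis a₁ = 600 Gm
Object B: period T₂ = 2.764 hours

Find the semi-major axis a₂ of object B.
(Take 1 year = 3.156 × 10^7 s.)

Convert to SI: T₁ = 1638 years = 5.16953e+10 s; a₁ = 600 Gm = 6e+11 m; T₂ = 2.764 hours = 9950.4 s.
Kepler's third law: (T₁/T₂)² = (a₁/a₂)³ ⇒ a₂ = a₁ · (T₂/T₁)^(2/3).
T₂/T₁ = 9950.4 / 5.16953e+10 = 1.92482e-07.
a₂ = 6e+11 · (1.92482e-07)^(2/3) m ≈ 2e+07 m = 20 Mm.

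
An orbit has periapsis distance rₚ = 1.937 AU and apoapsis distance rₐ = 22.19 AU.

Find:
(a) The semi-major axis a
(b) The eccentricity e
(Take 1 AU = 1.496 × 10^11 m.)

Convert to SI: rₚ = 1.937 AU = 2.89775e+11 m; rₐ = 22.19 AU = 3.31962e+12 m.
(a) a = (rₚ + rₐ) / 2 = (2.89775e+11 + 3.31962e+12) / 2 ≈ 1.805e+12 m = 12.06 AU.
(b) e = (rₐ − rₚ) / (rₐ + rₚ) = (3.31962e+12 − 2.89775e+11) / (3.31962e+12 + 2.89775e+11) ≈ 0.8394.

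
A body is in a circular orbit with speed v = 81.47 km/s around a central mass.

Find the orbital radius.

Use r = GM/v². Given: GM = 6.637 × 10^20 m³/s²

Convert to SI: v = 81.47 km/s = 81470 m/s.
For a circular orbit, v² = GM / r, so r = GM / v².
r = 6.637e+20 / (81470)² m ≈ 9.999e+10 m = 99.99 Gm.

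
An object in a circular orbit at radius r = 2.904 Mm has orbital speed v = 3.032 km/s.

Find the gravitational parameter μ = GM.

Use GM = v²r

Convert to SI: r = 2.904 Mm = 2.904e+06 m; v = 3.032 km/s = 3032 m/s.
For a circular orbit v² = GM/r, so GM = v² · r.
GM = (3032)² · 2.904e+06 m³/s² ≈ 2.67e+13 m³/s² = 2.67 × 10^13 m³/s².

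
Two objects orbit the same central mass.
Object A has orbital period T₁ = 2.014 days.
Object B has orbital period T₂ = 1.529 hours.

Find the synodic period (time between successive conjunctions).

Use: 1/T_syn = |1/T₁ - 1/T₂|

Convert to SI: T₁ = 2.014 days = 174010 s; T₂ = 1.529 hours = 5504.4 s.
T_syn = |T₁ · T₂ / (T₁ − T₂)|.
T_syn = |174010 · 5504.4 / (174010 − 5504.4)| s ≈ 5684 s = 1.579 hours.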